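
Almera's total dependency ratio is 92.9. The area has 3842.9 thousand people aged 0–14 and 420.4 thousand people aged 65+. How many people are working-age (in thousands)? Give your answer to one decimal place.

Working-age: 4589.1

Total dependency ratio = (youth + elderly) / working-age × 100
92.9 = (3842.9 + 420.4) / W × 100
⇒ 4589.1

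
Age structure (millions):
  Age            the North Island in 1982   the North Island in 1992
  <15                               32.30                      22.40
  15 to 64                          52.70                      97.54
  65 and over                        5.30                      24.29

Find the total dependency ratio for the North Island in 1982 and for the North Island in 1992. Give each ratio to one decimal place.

the North Island in 1982: (32.30 + 5.30) / 52.70 × 100 = 37.60 / 52.70 × 100 = 71.3
the North Island in 1992: (22.40 + 24.29) / 97.54 × 100 = 46.69 / 97.54 × 100 = 47.9

the North Island in 1982: 71.3
the North Island in 1992: 47.9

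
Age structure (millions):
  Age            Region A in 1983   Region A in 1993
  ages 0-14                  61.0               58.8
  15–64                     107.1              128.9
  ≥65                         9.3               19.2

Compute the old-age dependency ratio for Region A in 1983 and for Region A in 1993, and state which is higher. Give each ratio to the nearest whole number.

Region A in 1983: 9.3 / 107.1 × 100 = 9
Region A in 1993: 19.2 / 128.9 × 100 = 15

Region A in 1983: 9
Region A in 1993: 15
Higher: Region A in 1993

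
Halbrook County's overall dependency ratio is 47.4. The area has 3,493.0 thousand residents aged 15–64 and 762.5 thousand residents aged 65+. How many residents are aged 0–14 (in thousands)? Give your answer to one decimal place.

Total dependency ratio = (youth + elderly) / working-age × 100
47.4 = (Y + 762.5) / 3,493.0 × 100
⇒ 893.2

Aged 0–14: 893.2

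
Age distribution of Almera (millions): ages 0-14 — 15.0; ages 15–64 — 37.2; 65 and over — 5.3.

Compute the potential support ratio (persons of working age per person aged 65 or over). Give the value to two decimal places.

Potential support ratio = 37.2 / 5.3 = 7.02

Potential support ratio: 7.02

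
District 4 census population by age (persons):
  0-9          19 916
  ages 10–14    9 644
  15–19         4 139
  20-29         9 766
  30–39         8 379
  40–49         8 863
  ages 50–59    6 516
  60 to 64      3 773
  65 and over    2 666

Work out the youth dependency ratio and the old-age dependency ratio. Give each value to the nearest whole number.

0–14: 19 916 + 9 644 = 29 560
15–64: 4 139 + 9 766 + 8 379 + 8 863 + 6 516 + 3 773 = 41 436
65+: 2 666
Youth dependency ratio = 29 560 / 41 436 × 100 = 71
Old-age dependency ratio = 2 666 / 41 436 × 100 = 6

Youth dependency ratio: 71
Old-age dependency ratio: 6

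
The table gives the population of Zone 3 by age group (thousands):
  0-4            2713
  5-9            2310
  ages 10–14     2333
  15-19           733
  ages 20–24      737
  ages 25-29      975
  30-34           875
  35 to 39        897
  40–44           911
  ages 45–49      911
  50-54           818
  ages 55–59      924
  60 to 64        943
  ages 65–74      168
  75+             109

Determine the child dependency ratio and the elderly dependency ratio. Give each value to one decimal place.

0–14: 2713 + 2310 + 2333 = 7356
15–64: 733 + 737 + 975 + 875 + 897 + 911 + 911 + 818 + 924 + 943 = 8724
65+: 168 + 109 = 277
Youth dependency ratio = 7356 / 8724 × 100 = 84.3
Old-age dependency ratio = 277 / 8724 × 100 = 3.2

Youth dependency ratio: 84.3
Old-age dependency ratio: 3.2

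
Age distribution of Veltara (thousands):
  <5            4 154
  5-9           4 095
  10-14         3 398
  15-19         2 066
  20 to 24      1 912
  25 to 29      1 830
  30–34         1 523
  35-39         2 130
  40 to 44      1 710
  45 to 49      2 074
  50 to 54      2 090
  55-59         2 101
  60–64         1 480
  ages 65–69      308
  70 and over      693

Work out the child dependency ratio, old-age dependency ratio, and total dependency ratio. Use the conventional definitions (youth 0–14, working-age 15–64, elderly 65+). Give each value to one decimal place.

Youth dependency ratio: 61.6
Old-age dependency ratio: 5.3
Total dependency ratio: 66.9

0–14: 4 154 + 4 095 + 3 398 = 11 647
15–64: 2 066 + 1 912 + 1 830 + 1 523 + 2 130 + 1 710 + 2 074 + 2 090 + 2 101 + 1 480 = 18 916
65+: 308 + 693 = 1 001
Youth dependency ratio = 11 647 / 18 916 × 100 = 61.6
Old-age dependency ratio = 1 001 / 18 916 × 100 = 5.3
Total dependency ratio = (11 647 + 1 001) / 18 916 × 100 = 12 648 / 18 916 × 100 = 66.9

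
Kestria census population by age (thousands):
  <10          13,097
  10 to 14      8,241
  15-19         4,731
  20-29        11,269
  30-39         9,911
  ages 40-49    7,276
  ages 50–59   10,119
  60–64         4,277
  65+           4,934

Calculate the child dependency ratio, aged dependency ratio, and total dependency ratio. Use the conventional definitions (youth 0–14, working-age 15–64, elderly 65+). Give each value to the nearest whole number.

0–14: 13,097 + 8,241 = 21,338
15–64: 4,731 + 11,269 + 9,911 + 7,276 + 10,119 + 4,277 = 47,583
65+: 4,934
Youth dependency ratio = 21,338 / 47,583 × 100 = 45
Old-age dependency ratio = 4,934 / 47,583 × 100 = 10
Total dependency ratio = (21,338 + 4,934) / 47,583 × 100 = 26,272 / 47,583 × 100 = 55

Youth dependency ratio: 45
Old-age dependency ratio: 10
Total dependency ratio: 55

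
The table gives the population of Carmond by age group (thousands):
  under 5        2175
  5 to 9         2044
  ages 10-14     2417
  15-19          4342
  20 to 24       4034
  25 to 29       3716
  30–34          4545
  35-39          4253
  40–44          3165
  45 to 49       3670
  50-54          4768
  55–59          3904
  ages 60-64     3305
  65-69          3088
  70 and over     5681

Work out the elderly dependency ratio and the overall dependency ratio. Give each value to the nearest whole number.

0–14: 2175 + 2044 + 2417 = 6636
15–64: 4342 + 4034 + 3716 + 4545 + 4253 + 3165 + 3670 + 4768 + 3904 + 3305 = 39702
65+: 3088 + 5681 = 8769
Old-age dependency ratio = 8769 / 39702 × 100 = 22
Total dependency ratio = (6636 + 8769) / 39702 × 100 = 15405 / 39702 × 100 = 39

Old-age dependency ratio: 22
Total dependency ratio: 39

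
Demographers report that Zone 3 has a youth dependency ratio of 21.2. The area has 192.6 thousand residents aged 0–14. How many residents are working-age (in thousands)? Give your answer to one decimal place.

Youth dependency ratio = youth / working-age × 100
21.2 = 192.6 / W × 100
⇒ 908.5

Working-age: 908.5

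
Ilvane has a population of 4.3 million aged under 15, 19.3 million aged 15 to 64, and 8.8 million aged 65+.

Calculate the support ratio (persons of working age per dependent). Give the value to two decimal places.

Support ratio: 1.47

Support ratio = 19.3 / (4.3 + 8.8) = 19.3 / 13.1 = 1.47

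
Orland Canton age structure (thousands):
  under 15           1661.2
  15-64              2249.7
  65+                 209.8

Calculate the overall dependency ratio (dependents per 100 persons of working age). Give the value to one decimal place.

Total dependency ratio = (1661.2 + 209.8) / 2249.7 × 100 = 1871.0 / 2249.7 × 100 = 83.2

Total dependency ratio: 83.2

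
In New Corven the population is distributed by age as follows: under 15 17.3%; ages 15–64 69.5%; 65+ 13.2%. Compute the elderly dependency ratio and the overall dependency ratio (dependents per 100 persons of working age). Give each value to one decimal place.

Old-age dependency ratio: 19.0
Total dependency ratio: 43.9

Old-age dependency ratio = 13.2 / 69.5 × 100 = 19.0
Total dependency ratio = (17.3 + 13.2) / 69.5 × 100 = 30.5 / 69.5 × 100 = 43.9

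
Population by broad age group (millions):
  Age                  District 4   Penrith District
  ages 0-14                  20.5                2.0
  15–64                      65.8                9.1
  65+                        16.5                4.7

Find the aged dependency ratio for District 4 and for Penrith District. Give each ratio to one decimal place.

District 4: 16.5 / 65.8 × 100 = 25.1
Penrith District: 4.7 / 9.1 × 100 = 51.6

District 4: 25.1
Penrith District: 51.6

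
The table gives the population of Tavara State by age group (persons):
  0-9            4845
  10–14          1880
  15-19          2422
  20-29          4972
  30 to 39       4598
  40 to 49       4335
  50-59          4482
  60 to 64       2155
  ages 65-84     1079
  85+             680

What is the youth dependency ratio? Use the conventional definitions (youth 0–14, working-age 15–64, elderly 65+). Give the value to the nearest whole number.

Youth dependency ratio: 29

0–14: 4845 + 1880 = 6725
15–64: 2422 + 4972 + 4598 + 4335 + 4482 + 2155 = 22964
65+: 1079 + 680 = 1759
Youth dependency ratio = 6725 / 22964 × 100 = 29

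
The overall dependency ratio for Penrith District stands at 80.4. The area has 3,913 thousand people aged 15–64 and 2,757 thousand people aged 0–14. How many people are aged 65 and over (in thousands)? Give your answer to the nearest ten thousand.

Total dependency ratio = (youth + elderly) / working-age × 100
80.4 = (2,757 + E) / 3,913 × 100
⇒ 390

Aged 65 and over: 390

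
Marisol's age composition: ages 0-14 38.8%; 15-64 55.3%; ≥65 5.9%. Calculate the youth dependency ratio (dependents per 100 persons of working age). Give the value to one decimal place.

Youth dependency ratio: 70.2

Youth dependency ratio = 38.8 / 55.3 × 100 = 70.2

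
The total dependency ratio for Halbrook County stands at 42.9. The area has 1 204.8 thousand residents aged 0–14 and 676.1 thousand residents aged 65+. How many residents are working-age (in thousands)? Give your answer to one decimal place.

Total dependency ratio = (youth + elderly) / working-age × 100
42.9 = (1 204.8 + 676.1) / W × 100
⇒ 4 384.4

Working-age: 4 384.4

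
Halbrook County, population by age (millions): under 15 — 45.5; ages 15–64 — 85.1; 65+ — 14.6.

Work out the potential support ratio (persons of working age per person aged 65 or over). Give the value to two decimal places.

Potential support ratio = 85.1 / 14.6 = 5.83

Potential support ratio: 5.83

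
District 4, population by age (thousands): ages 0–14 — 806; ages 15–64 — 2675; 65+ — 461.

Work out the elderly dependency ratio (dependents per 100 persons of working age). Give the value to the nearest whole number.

Old-age dependency ratio = 461 / 2675 × 100 = 17

Old-age dependency ratio: 17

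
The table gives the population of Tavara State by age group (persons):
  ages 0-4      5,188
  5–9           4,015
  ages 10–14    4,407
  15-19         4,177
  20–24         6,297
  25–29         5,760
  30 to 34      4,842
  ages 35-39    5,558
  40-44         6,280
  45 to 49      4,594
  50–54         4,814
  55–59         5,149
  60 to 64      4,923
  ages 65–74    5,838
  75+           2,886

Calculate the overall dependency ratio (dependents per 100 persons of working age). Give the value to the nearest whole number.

0–14: 5,188 + 4,015 + 4,407 = 13,610
15–64: 4,177 + 6,297 + 5,760 + 4,842 + 5,558 + 6,280 + 4,594 + 4,814 + 5,149 + 4,923 = 52,394
65+: 5,838 + 2,886 = 8,724
Total dependency ratio = (13,610 + 8,724) / 52,394 × 100 = 22,334 / 52,394 × 100 = 43

Total dependency ratio: 43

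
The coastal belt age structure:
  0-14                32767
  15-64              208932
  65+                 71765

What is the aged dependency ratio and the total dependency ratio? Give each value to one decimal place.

Old-age dependency ratio = 71765 / 208932 × 100 = 34.3
Total dependency ratio = (32767 + 71765) / 208932 × 100 = 104532 / 208932 × 100 = 50.0

Old-age dependency ratio: 34.3
Total dependency ratio: 50.0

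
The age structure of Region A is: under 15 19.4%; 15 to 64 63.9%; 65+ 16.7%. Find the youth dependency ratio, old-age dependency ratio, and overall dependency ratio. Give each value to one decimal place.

Youth dependency ratio = 19.4 / 63.9 × 100 = 30.4
Old-age dependency ratio = 16.7 / 63.9 × 100 = 26.1
Total dependency ratio = (19.4 + 16.7) / 63.9 × 100 = 36.1 / 63.9 × 100 = 56.5

Youth dependency ratio: 30.4
Old-age dependency ratio: 26.1
Total dependency ratio: 56.5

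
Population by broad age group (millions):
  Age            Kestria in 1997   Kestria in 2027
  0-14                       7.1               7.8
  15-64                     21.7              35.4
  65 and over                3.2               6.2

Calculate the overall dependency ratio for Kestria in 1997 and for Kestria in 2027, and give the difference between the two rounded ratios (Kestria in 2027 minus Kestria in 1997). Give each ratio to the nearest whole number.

Kestria in 1997: (7.1 + 3.2) / 21.7 × 100 = 10.3 / 21.7 × 100 = 47
Kestria in 2027: (7.8 + 6.2) / 35.4 × 100 = 14.0 / 35.4 × 100 = 40

Kestria in 1997: 47
Kestria in 2027: 40
Difference: -7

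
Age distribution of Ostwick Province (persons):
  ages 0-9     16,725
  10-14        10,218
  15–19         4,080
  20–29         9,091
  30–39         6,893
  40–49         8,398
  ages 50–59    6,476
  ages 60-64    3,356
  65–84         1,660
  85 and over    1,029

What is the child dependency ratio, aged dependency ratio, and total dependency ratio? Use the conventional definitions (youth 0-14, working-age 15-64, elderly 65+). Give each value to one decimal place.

0–14: 16,725 + 10,218 = 26,943
15–64: 4,080 + 9,091 + 6,893 + 8,398 + 6,476 + 3,356 = 38,294
65+: 1,660 + 1,029 = 2,689
Youth dependency ratio = 26,943 / 38,294 × 100 = 70.4
Old-age dependency ratio = 2,689 / 38,294 × 100 = 7.0
Total dependency ratio = (26,943 + 2,689) / 38,294 × 100 = 29,632 / 38,294 × 100 = 77.4

Youth dependency ratio: 70.4
Old-age dependency ratio: 7.0
Total dependency ratio: 77.4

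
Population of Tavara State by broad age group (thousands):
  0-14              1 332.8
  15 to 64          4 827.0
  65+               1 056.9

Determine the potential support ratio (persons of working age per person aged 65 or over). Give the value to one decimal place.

Potential support ratio: 4.6

Potential support ratio = 4 827.0 / 1 056.9 = 4.6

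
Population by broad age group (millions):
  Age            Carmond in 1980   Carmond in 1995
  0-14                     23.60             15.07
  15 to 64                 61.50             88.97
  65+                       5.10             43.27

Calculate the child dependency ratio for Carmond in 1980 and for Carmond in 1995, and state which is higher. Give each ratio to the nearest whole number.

Carmond in 1980: 23.60 / 61.50 × 100 = 38
Carmond in 1995: 15.07 / 88.97 × 100 = 17

Carmond in 1980: 38
Carmond in 1995: 17
Higher: Carmond in 1980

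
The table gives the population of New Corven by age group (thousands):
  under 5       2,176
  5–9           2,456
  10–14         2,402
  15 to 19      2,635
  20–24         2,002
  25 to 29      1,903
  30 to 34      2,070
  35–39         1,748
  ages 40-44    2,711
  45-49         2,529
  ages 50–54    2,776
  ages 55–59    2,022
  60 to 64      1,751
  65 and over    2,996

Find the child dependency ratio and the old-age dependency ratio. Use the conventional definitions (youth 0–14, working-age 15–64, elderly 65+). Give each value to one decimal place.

0–14: 2,176 + 2,456 + 2,402 = 7,034
15–64: 2,635 + 2,002 + 1,903 + 2,070 + 1,748 + 2,711 + 2,529 + 2,776 + 2,022 + 1,751 = 22,147
65+: 2,996
Youth dependency ratio = 7,034 / 22,147 × 100 = 31.8
Old-age dependency ratio = 2,996 / 22,147 × 100 = 13.5

Youth dependency ratio: 31.8
Old-age dependency ratio: 13.5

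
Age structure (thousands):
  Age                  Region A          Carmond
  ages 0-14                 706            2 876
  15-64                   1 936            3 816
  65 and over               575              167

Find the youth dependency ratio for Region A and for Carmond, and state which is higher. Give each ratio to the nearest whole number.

Region A: 36
Carmond: 75
Higher: Carmond

Region A: 706 / 1 936 × 100 = 36
Carmond: 2 876 / 3 816 × 100 = 75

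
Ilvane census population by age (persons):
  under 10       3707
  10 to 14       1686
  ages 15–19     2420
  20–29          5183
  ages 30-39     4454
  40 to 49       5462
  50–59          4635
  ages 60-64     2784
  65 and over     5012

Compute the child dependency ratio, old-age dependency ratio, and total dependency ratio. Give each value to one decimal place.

Youth dependency ratio: 21.6
Old-age dependency ratio: 20.1
Total dependency ratio: 41.7

0–14: 3707 + 1686 = 5393
15–64: 2420 + 5183 + 4454 + 5462 + 4635 + 2784 = 24938
65+: 5012
Youth dependency ratio = 5393 / 24938 × 100 = 21.6
Old-age dependency ratio = 5012 / 24938 × 100 = 20.1
Total dependency ratio = (5393 + 5012) / 24938 × 100 = 10405 / 24938 × 100 = 41.7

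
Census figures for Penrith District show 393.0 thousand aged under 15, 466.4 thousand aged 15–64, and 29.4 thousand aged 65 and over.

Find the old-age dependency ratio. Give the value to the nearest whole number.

Old-age dependency ratio: 6

Old-age dependency ratio = 29.4 / 466.4 × 100 = 6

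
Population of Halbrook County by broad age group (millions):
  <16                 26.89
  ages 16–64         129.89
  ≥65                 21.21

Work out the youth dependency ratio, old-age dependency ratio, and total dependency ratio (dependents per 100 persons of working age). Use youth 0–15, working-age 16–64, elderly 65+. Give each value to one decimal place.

Youth dependency ratio: 20.7
Old-age dependency ratio: 16.3
Total dependency ratio: 37.0

Youth dependency ratio = 26.89 / 129.89 × 100 = 20.7
Old-age dependency ratio = 21.21 / 129.89 × 100 = 16.3
Total dependency ratio = (26.89 + 21.21) / 129.89 × 100 = 48.10 / 129.89 × 100 = 37.0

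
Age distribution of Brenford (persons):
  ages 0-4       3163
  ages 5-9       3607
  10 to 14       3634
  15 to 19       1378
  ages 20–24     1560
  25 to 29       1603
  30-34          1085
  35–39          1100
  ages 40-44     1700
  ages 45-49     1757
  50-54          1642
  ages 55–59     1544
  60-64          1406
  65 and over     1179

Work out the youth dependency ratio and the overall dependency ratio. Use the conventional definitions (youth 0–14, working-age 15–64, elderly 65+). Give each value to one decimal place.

0–14: 3163 + 3607 + 3634 = 10404
15–64: 1378 + 1560 + 1603 + 1085 + 1100 + 1700 + 1757 + 1642 + 1544 + 1406 = 14775
65+: 1179
Youth dependency ratio = 10404 / 14775 × 100 = 70.4
Total dependency ratio = (10404 + 1179) / 14775 × 100 = 11583 / 14775 × 100 = 78.4

Youth dependency ratio: 70.4
Total dependency ratio: 78.4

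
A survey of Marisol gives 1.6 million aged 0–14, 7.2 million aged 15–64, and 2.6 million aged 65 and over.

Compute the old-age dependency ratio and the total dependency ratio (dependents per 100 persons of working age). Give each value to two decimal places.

Old-age dependency ratio: 36.11
Total dependency ratio: 58.33

Old-age dependency ratio = 2.6 / 7.2 × 100 = 36.11
Total dependency ratio = (1.6 + 2.6) / 7.2 × 100 = 4.2 / 7.2 × 100 = 58.33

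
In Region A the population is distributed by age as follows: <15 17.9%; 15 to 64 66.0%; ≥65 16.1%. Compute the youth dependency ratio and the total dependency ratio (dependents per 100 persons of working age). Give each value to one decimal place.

Youth dependency ratio = 17.9 / 66.0 × 100 = 27.1
Total dependency ratio = (17.9 + 16.1) / 66.0 × 100 = 34.0 / 66.0 × 100 = 51.5

Youth dependency ratio: 27.1
Total dependency ratio: 51.5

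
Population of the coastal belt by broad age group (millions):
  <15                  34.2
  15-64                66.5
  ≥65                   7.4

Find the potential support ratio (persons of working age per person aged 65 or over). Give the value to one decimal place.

Potential support ratio = 66.5 / 7.4 = 9.0

Potential support ratio: 9.0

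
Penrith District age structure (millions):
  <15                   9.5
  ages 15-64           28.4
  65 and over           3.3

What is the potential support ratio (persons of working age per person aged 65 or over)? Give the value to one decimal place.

Potential support ratio = 28.4 / 3.3 = 8.6

Potential support ratio: 8.6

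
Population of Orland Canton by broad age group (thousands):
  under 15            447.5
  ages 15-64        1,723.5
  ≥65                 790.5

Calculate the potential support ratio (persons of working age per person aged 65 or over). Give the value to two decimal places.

Potential support ratio = 1,723.5 / 790.5 = 2.18

Potential support ratio: 2.18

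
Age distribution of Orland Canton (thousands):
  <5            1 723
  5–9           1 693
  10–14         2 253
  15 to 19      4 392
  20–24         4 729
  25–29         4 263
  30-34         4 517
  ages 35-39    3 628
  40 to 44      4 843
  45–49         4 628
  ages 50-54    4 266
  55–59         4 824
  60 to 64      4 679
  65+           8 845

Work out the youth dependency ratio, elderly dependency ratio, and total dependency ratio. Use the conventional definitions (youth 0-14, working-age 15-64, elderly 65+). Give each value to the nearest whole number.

Youth dependency ratio: 13
Old-age dependency ratio: 20
Total dependency ratio: 32

0–14: 1 723 + 1 693 + 2 253 = 5 669
15–64: 4 392 + 4 729 + 4 263 + 4 517 + 3 628 + 4 843 + 4 628 + 4 266 + 4 824 + 4 679 = 44 769
65+: 8 845
Youth dependency ratio = 5 669 / 44 769 × 100 = 13
Old-age dependency ratio = 8 845 / 44 769 × 100 = 20
Total dependency ratio = (5 669 + 8 845) / 44 769 × 100 = 14 514 / 44 769 × 100 = 32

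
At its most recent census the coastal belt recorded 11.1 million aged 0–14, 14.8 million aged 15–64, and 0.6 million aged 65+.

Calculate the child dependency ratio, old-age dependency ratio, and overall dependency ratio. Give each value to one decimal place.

Youth dependency ratio = 11.1 / 14.8 × 100 = 75.0
Old-age dependency ratio = 0.6 / 14.8 × 100 = 4.1
Total dependency ratio = (11.1 + 0.6) / 14.8 × 100 = 11.7 / 14.8 × 100 = 79.1

Youth dependency ratio: 75.0
Old-age dependency ratio: 4.1
Total dependency ratio: 79.1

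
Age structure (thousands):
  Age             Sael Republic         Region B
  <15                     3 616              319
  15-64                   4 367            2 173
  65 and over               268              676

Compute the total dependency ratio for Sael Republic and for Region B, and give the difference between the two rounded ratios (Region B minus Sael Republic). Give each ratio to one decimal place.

Sael Republic: 88.9
Region B: 45.8
Difference: -43.1

Sael Republic: (3 616 + 268) / 4 367 × 100 = 3 884 / 4 367 × 100 = 88.9
Region B: (319 + 676) / 2 173 × 100 = 995 / 2 173 × 100 = 45.8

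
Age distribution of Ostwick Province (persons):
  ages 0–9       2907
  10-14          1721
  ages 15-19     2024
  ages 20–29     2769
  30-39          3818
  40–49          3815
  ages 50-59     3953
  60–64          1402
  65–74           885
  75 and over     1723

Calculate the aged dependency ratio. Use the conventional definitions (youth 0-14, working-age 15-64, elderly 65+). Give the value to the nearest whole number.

Old-age dependency ratio: 15

0–14: 2907 + 1721 = 4628
15–64: 2024 + 2769 + 3818 + 3815 + 3953 + 1402 = 17781
65+: 885 + 1723 = 2608
Old-age dependency ratio = 2608 / 17781 × 100 = 15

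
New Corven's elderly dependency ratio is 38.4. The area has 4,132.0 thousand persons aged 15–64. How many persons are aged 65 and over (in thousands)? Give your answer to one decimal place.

Old-age dependency ratio = elderly / working-age × 100
38.4 = E / 4,132.0 × 100
⇒ 1,586.7

Aged 65 and over: 1,586.7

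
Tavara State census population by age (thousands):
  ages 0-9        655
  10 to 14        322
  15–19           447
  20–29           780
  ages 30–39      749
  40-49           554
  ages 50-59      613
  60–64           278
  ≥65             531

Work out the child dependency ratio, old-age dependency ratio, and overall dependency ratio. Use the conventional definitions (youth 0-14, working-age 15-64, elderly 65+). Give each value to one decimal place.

Youth dependency ratio: 28.6
Old-age dependency ratio: 15.5
Total dependency ratio: 44.1

0–14: 655 + 322 = 977
15–64: 447 + 780 + 749 + 554 + 613 + 278 = 3421
65+: 531
Youth dependency ratio = 977 / 3421 × 100 = 28.6
Old-age dependency ratio = 531 / 3421 × 100 = 15.5
Total dependency ratio = (977 + 531) / 3421 × 100 = 1508 / 3421 × 100 = 44.1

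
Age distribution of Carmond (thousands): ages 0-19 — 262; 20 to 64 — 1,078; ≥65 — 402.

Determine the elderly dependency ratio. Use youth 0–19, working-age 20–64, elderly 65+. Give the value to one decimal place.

Old-age dependency ratio = 402 / 1,078 × 100 = 37.3

Old-age dependency ratio: 37.3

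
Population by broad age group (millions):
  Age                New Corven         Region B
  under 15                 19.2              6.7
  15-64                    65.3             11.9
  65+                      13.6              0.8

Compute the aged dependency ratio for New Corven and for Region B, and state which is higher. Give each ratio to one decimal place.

New Corven: 20.8
Region B: 6.7
Higher: New Corven

New Corven: 13.6 / 65.3 × 100 = 20.8
Region B: 0.8 / 11.9 × 100 = 6.7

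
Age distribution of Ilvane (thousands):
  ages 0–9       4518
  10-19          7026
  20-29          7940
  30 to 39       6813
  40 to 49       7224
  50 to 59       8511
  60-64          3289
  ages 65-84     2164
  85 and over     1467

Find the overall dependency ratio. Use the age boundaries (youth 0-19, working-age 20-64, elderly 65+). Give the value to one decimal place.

Total dependency ratio: 44.9

0–19: 4518 + 7026 = 11544
20–64: 7940 + 6813 + 7224 + 8511 + 3289 = 33777
65+: 2164 + 1467 = 3631
Total dependency ratio = (11544 + 3631) / 33777 × 100 = 15175 / 33777 × 100 = 44.9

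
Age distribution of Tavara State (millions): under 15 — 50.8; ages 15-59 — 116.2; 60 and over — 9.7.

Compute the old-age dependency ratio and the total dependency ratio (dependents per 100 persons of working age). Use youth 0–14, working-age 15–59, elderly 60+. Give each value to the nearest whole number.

Old-age dependency ratio = 9.7 / 116.2 × 100 = 8
Total dependency ratio = (50.8 + 9.7) / 116.2 × 100 = 60.5 / 116.2 × 100 = 52

Old-age dependency ratio: 8
Total dependency ratio: 52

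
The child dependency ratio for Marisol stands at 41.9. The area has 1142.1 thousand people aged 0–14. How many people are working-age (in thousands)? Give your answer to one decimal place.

Youth dependency ratio = youth / working-age × 100
41.9 = 1142.1 / W × 100
⇒ 2725.8

Working-age: 2725.8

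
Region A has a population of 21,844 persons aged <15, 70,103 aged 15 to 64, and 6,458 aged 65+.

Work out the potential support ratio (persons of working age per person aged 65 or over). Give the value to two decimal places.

Potential support ratio = 70,103 / 6,458 = 10.86

Potential support ratio: 10.86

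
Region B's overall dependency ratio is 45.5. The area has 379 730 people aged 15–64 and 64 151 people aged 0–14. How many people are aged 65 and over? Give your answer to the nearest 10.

Aged 65 and over: 108 630

Total dependency ratio = (youth + elderly) / working-age × 100
45.5 = (64 151 + E) / 379 730 × 100
⇒ 108 630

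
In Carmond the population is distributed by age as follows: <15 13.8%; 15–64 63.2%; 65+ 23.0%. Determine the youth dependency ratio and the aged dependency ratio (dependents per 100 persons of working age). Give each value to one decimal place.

Youth dependency ratio: 21.8
Old-age dependency ratio: 36.4

Youth dependency ratio = 13.8 / 63.2 × 100 = 21.8
Old-age dependency ratio = 23.0 / 63.2 × 100 = 36.4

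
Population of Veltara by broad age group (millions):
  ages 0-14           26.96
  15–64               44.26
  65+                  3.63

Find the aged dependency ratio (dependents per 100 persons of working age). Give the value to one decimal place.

Old-age dependency ratio: 8.2

Old-age dependency ratio = 3.63 / 44.26 × 100 = 8.2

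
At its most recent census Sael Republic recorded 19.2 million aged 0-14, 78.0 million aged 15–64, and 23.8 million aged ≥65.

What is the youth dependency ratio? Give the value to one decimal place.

Youth dependency ratio = 19.2 / 78.0 × 100 = 24.6

Youth dependency ratio: 24.6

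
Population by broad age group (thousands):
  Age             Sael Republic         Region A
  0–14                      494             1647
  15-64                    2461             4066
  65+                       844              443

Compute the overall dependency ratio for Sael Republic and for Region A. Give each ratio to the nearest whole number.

Sael Republic: 54
Region A: 51

Sael Republic: (494 + 844) / 2461 × 100 = 1338 / 2461 × 100 = 54
Region A: (1647 + 443) / 4066 × 100 = 2090 / 4066 × 100 = 51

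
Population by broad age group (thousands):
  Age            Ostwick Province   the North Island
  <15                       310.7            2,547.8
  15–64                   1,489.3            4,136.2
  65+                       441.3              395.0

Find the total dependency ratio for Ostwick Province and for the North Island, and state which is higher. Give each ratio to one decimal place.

Ostwick Province: (310.7 + 441.3) / 1,489.3 × 100 = 752.0 / 1,489.3 × 100 = 50.5
the North Island: (2,547.8 + 395.0) / 4,136.2 × 100 = 2,942.8 / 4,136.2 × 100 = 71.1

Ostwick Province: 50.5
the North Island: 71.1
Higher: the North Island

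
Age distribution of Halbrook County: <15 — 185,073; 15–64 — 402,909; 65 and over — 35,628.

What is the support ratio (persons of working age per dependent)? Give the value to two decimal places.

Support ratio = 402,909 / (185,073 + 35,628) = 402,909 / 220,701 = 1.83

Support ratio: 1.83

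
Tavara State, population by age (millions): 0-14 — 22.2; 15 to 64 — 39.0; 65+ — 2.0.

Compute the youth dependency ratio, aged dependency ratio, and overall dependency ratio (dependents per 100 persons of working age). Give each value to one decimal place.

Youth dependency ratio = 22.2 / 39.0 × 100 = 56.9
Old-age dependency ratio = 2.0 / 39.0 × 100 = 5.1
Total dependency ratio = (22.2 + 2.0) / 39.0 × 100 = 24.2 / 39.0 × 100 = 62.1

Youth dependency ratio: 56.9
Old-age dependency ratio: 5.1
Total dependency ratio: 62.1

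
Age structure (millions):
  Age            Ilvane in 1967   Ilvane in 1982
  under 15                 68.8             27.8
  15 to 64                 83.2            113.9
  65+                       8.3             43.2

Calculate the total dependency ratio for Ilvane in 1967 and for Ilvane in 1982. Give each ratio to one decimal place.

Ilvane in 1967: (68.8 + 8.3) / 83.2 × 100 = 77.1 / 83.2 × 100 = 92.7
Ilvane in 1982: (27.8 + 43.2) / 113.9 × 100 = 71.0 / 113.9 × 100 = 62.3

Ilvane in 1967: 92.7
Ilvane in 1982: 62.3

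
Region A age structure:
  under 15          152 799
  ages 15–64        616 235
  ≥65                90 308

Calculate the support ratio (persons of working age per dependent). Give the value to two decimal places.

Support ratio: 2.53

Support ratio = 616 235 / (152 799 + 90 308) = 616 235 / 243 107 = 2.53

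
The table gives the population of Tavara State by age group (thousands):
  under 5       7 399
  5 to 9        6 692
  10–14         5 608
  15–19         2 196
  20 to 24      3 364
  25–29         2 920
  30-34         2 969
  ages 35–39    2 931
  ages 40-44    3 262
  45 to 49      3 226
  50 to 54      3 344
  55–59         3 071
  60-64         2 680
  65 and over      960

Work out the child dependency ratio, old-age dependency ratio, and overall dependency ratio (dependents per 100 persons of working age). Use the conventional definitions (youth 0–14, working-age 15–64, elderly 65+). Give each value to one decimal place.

Youth dependency ratio: 65.7
Old-age dependency ratio: 3.2
Total dependency ratio: 68.9

0–14: 7 399 + 6 692 + 5 608 = 19 699
15–64: 2 196 + 3 364 + 2 920 + 2 969 + 2 931 + 3 262 + 3 226 + 3 344 + 3 071 + 2 680 = 29 963
65+: 960
Youth dependency ratio = 19 699 / 29 963 × 100 = 65.7
Old-age dependency ratio = 960 / 29 963 × 100 = 3.2
Total dependency ratio = (19 699 + 960) / 29 963 × 100 = 20 659 / 29 963 × 100 = 68.9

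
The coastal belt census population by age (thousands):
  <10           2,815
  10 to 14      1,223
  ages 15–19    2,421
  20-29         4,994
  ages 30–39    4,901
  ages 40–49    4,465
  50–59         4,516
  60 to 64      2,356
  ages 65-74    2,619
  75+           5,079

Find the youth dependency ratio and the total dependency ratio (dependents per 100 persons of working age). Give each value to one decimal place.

Youth dependency ratio: 17.1
Total dependency ratio: 49.6

0–14: 2,815 + 1,223 = 4,038
15–64: 2,421 + 4,994 + 4,901 + 4,465 + 4,516 + 2,356 = 23,653
65+: 2,619 + 5,079 = 7,698
Youth dependency ratio = 4,038 / 23,653 × 100 = 17.1
Total dependency ratio = (4,038 + 7,698) / 23,653 × 100 = 11,736 / 23,653 × 100 = 49.6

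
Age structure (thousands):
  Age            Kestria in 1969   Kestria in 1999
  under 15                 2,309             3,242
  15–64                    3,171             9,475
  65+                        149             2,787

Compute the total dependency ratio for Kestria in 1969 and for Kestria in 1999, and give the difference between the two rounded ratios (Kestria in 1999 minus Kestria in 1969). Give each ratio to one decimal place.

Kestria in 1969: (2,309 + 149) / 3,171 × 100 = 2,458 / 3,171 × 100 = 77.5
Kestria in 1999: (3,242 + 2,787) / 9,475 × 100 = 6,029 / 9,475 × 100 = 63.6

Kestria in 1969: 77.5
Kestria in 1999: 63.6
Difference: -13.9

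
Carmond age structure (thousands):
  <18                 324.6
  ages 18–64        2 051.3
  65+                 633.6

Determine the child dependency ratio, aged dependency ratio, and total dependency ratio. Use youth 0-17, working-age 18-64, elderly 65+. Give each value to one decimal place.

Youth dependency ratio: 15.8
Old-age dependency ratio: 30.9
Total dependency ratio: 46.7

Youth dependency ratio = 324.6 / 2 051.3 × 100 = 15.8
Old-age dependency ratio = 633.6 / 2 051.3 × 100 = 30.9
Total dependency ratio = (324.6 + 633.6) / 2 051.3 × 100 = 958.2 / 2 051.3 × 100 = 46.7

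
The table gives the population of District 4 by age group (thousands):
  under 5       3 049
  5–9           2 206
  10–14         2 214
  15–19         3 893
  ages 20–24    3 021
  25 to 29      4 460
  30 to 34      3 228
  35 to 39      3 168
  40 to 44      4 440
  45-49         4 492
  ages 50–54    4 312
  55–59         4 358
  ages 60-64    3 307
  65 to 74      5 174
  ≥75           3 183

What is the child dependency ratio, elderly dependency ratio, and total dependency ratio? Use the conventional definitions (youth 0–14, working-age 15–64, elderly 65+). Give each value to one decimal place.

Youth dependency ratio: 19.3
Old-age dependency ratio: 21.6
Total dependency ratio: 40.9

0–14: 3 049 + 2 206 + 2 214 = 7 469
15–64: 3 893 + 3 021 + 4 460 + 3 228 + 3 168 + 4 440 + 4 492 + 4 312 + 4 358 + 3 307 = 38 679
65+: 5 174 + 3 183 = 8 357
Youth dependency ratio = 7 469 / 38 679 × 100 = 19.3
Old-age dependency ratio = 8 357 / 38 679 × 100 = 21.6
Total dependency ratio = (7 469 + 8 357) / 38 679 × 100 = 15 826 / 38 679 × 100 = 40.9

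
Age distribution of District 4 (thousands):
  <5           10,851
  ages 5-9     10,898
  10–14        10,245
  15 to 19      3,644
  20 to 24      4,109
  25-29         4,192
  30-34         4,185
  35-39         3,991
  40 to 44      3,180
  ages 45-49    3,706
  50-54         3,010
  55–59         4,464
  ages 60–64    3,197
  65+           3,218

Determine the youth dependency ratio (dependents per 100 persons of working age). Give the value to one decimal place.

0–14: 10,851 + 10,898 + 10,245 = 31,994
15–64: 3,644 + 4,109 + 4,192 + 4,185 + 3,991 + 3,180 + 3,706 + 3,010 + 4,464 + 3,197 = 37,678
65+: 3,218
Youth dependency ratio = 31,994 / 37,678 × 100 = 84.9

Youth dependency ratio: 84.9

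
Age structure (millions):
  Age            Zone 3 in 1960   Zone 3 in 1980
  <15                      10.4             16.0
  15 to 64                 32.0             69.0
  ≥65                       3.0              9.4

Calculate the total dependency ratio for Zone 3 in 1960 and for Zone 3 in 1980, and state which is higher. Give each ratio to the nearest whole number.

Zone 3 in 1960: 42
Zone 3 in 1980: 37
Higher: Zone 3 in 1960

Zone 3 in 1960: (10.4 + 3.0) / 32.0 × 100 = 13.4 / 32.0 × 100 = 42
Zone 3 in 1980: (16.0 + 9.4) / 69.0 × 100 = 25.4 / 69.0 × 100 = 37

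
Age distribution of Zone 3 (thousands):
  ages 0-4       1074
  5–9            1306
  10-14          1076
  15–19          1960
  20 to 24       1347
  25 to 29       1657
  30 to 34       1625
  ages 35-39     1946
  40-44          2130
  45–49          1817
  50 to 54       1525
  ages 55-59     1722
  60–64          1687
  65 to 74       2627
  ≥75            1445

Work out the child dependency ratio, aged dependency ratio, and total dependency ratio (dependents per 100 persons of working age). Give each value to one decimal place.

Youth dependency ratio: 19.8
Old-age dependency ratio: 23.4
Total dependency ratio: 43.2

0–14: 1074 + 1306 + 1076 = 3456
15–64: 1960 + 1347 + 1657 + 1625 + 1946 + 2130 + 1817 + 1525 + 1722 + 1687 = 17416
65+: 2627 + 1445 = 4072
Youth dependency ratio = 3456 / 17416 × 100 = 19.8
Old-age dependency ratio = 4072 / 17416 × 100 = 23.4
Total dependency ratio = (3456 + 4072) / 17416 × 100 = 7528 / 17416 × 100 = 43.2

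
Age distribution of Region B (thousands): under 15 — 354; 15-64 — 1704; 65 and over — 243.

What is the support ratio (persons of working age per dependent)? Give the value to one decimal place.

Support ratio = 1704 / (354 + 243) = 1704 / 597 = 2.9

Support ratio: 2.9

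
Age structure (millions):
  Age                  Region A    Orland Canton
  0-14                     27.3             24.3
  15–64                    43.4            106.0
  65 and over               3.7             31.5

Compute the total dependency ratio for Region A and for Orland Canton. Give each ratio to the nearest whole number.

Region A: 71
Orland Canton: 53

Region A: (27.3 + 3.7) / 43.4 × 100 = 31.0 / 43.4 × 100 = 71
Orland Canton: (24.3 + 31.5) / 106.0 × 100 = 55.8 / 106.0 × 100 = 53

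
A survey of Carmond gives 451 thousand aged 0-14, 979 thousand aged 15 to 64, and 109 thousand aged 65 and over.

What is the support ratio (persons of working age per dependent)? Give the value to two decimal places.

Support ratio = 979 / (451 + 109) = 979 / 560 = 1.75

Support ratio: 1.75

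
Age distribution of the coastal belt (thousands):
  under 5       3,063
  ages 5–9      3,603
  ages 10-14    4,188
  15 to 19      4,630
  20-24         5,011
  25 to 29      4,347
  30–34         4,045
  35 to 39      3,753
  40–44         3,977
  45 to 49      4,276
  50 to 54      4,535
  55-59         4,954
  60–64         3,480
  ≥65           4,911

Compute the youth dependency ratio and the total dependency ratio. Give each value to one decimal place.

0–14: 3,063 + 3,603 + 4,188 = 10,854
15–64: 4,630 + 5,011 + 4,347 + 4,045 + 3,753 + 3,977 + 4,276 + 4,535 + 4,954 + 3,480 = 43,008
65+: 4,911
Youth dependency ratio = 10,854 / 43,008 × 100 = 25.2
Total dependency ratio = (10,854 + 4,911) / 43,008 × 100 = 15,765 / 43,008 × 100 = 36.7

Youth dependency ratio: 25.2
Total dependency ratio: 36.7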